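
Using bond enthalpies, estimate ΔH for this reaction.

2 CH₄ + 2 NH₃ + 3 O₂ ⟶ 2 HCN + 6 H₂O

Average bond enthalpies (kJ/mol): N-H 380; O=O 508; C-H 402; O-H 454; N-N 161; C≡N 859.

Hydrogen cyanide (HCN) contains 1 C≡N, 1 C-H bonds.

ΔH ≈ −950 kJ

Bonds broken (reactants):
  C-H: 8 × 402 = 3216
  N-H: 6 × 380 = 2280
  O=O: 3 × 508 = 1524
  Σ(broken) = 7020 kJ
Bonds formed (products):
  C≡N: 2 × 859 = 1718
  C-H: 2 × 402 = 804
  O-H: 12 × 454 = 5448
  Σ(formed) = 7970 kJ
ΔH = Σ(broken) − Σ(formed) = 7020 − 7970 = −950 kJ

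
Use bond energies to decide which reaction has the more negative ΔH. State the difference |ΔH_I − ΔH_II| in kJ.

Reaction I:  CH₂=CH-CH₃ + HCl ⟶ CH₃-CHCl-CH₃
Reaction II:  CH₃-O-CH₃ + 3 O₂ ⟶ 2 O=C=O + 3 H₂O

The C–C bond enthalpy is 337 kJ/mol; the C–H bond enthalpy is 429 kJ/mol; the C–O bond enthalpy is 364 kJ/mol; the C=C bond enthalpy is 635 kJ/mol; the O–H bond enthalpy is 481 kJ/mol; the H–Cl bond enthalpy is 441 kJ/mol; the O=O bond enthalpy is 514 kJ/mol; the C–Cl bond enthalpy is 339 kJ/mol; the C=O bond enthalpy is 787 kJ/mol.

Reaction I:
  Bonds broken (reactants):
    C–C: 1 × 337 = 337
    C–H: 6 × 429 = 2574
    C=C: 1 × 635 = 635
    H–Cl: 1 × 441 = 441
    Σ(broken) = 3987 kJ
  Bonds formed (products):
    C–C: 2 × 337 = 674
    C–Cl: 1 × 339 = 339
    C–H: 7 × 429 = 3003
    Σ(formed) = 4016 kJ
  ΔH_I = 3987 − 4016 = −29 kJ
Reaction II:
  Bonds broken (reactants):
    C–H: 6 × 429 = 2574
    C–O: 2 × 364 = 728
    O=O: 3 × 514 = 1542
    Σ(broken) = 4844 kJ
  Bonds formed (products):
    C=O: 4 × 787 = 3148
    O–H: 6 × 481 = 2886
    Σ(formed) = 6034 kJ
  ΔH_II = 4844 − 6034 = −1190 kJ
ΔH_I − ΔH_II = +1161 kJ, so reaction II has the more negative ΔH; |ΔH_I − ΔH_II| = 1161 kJ.

Reaction II, by 1161 kJ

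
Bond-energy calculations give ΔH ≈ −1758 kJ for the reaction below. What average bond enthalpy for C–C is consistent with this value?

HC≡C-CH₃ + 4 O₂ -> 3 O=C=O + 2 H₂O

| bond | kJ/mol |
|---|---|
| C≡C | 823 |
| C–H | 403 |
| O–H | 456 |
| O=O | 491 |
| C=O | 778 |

D(C–C) ≈ 335 kJ/mol

Let D be the C–C bond energy.
Σ(broken) = 1×823 + 1×D + 4×403 + 4×491 = 4399 + D
Σ(formed) = 6×778 + 4×456 = 6492
ΔH = Σ(broken) − Σ(formed) = (4399 + D) − (6492) = −2093 + D
Setting this equal to −1758 kJ gives D = 335 kJ/mol.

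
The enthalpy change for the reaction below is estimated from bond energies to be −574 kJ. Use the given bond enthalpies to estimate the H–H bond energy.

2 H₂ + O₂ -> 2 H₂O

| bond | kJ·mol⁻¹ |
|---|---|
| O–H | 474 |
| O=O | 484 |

D(H–H) ≈ 419 kJ/mol

Let D be the H–H bond energy.
Σ(broken) = 2×D + 1×484 = 484 + 2D
Σ(formed) = 4×474 = 1896
ΔH = Σ(broken) − Σ(formed) = (484 + 2D) − (1896) = −1412 + 2D
Setting this equal to −574 kJ gives 2D = 838, so D = 419 kJ/mol.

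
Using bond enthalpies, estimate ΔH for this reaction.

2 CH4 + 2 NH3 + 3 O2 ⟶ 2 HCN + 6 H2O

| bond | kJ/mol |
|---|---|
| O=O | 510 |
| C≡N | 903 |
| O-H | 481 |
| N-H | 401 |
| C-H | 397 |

Bonds broken (reactants):
  C-H: 8 × 397 = 3176
  N-H: 6 × 401 = 2406
  O=O: 3 × 510 = 1530
  Σ(broken) = 7112 kJ
Bonds formed (products):
  C≡N: 2 × 903 = 1806
  C-H: 2 × 397 = 794
  O-H: 12 × 481 = 5772
  Σ(formed) = 8372 kJ
ΔH = Σ(broken) − Σ(formed) = 7112 − 8372 = −1260 kJ

ΔH ≈ −1260 kJ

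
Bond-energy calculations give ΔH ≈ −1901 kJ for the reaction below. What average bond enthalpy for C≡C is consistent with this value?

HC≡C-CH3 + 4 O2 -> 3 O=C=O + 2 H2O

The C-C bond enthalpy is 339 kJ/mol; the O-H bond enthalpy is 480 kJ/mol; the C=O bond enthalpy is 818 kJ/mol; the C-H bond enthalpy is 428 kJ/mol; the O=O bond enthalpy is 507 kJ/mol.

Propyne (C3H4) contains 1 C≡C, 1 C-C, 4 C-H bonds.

Let D be the C≡C bond energy.
Σ(broken) = 1×D + 1×339 + 4×428 + 4×507 = 4079 + D
Σ(formed) = 6×818 + 4×480 = 6828
ΔH = Σ(broken) − Σ(formed) = (4079 + D) − (6828) = −2749 + D
Setting this equal to −1901 kJ gives D = 848 kJ/mol.

D(C≡C) ≈ 848 kJ/mol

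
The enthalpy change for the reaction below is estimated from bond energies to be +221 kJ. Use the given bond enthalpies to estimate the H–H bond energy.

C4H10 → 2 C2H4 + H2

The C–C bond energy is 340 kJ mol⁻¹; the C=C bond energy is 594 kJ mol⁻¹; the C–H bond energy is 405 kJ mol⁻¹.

Let D be the H–H bond energy.
Σ(broken) = 3×340 + 10×405 = 5070
Σ(formed) = 8×405 + 2×594 + 1×D = 4428 + D
ΔH = Σ(broken) − Σ(formed) = (5070) − (4428 + D) = +642 − D
Setting this equal to +221 kJ gives D = 421 kJ/mol.

D(H–H) ≈ 421 kJ/mol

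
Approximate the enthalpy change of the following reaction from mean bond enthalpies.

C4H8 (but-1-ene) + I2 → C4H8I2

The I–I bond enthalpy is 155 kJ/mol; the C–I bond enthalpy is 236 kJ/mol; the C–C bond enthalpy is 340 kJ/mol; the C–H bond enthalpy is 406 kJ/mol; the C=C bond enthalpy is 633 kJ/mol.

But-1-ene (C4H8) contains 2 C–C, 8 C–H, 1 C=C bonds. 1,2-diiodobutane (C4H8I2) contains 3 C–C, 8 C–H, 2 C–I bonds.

Bonds broken (reactants):
  C–C: 2 × 340 = 680
  C–H: 8 × 406 = 3248
  C=C: 1 × 633 = 633
  I–I: 1 × 155 = 155
  Σ(broken) = 4716 kJ
Bonds formed (products):
  C–C: 3 × 340 = 1020
  C–H: 8 × 406 = 3248
  C–I: 2 × 236 = 472
  Σ(formed) = 4740 kJ
ΔH = Σ(broken) − Σ(formed) = 4716 − 4740 = −24 kJ

ΔH ≈ −24 kJ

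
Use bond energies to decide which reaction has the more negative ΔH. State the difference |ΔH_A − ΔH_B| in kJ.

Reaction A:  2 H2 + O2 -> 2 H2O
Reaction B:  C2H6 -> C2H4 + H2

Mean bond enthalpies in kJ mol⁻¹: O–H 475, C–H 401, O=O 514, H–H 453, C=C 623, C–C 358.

Reaction A:
  Bonds broken (reactants):
    H–H: 2 × 453 = 906
    O=O: 1 × 514 = 514
    Σ(broken) = 1420 kJ
  Bonds formed (products):
    O–H: 4 × 475 = 1900
    Σ(formed) = 1900 kJ
  ΔH_A = 1420 − 1900 = −480 kJ
Reaction B:
  Bonds broken (reactants):
    C–C: 1 × 358 = 358
    C–H: 6 × 401 = 2406
    Σ(broken) = 2764 kJ
  Bonds formed (products):
    C–H: 4 × 401 = 1604
    C=C: 1 × 623 = 623
    H–H: 1 × 453 = 453
    Σ(formed) = 2680 kJ
  ΔH_B = 2764 − 2680 = +84 kJ
ΔH_A − ΔH_B = −564 kJ, so reaction A has the more negative ΔH; |ΔH_A − ΔH_B| = 564 kJ.

Reaction A, by 564 kJ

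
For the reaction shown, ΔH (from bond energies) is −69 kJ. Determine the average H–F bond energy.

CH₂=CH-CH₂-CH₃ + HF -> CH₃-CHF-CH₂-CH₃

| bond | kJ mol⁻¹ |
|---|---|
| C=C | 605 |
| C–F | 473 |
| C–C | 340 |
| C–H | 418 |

Let D be the H–F bond energy.
Σ(broken) = 2×340 + 8×418 + 1×605 + 1×D = 4629 + D
Σ(formed) = 3×340 + 1×473 + 9×418 = 5255
ΔH = Σ(broken) − Σ(formed) = (4629 + D) − (5255) = −626 + D
Setting this equal to −69 kJ gives D = 557 kJ/mol.

D(H–F) ≈ 557 kJ/mol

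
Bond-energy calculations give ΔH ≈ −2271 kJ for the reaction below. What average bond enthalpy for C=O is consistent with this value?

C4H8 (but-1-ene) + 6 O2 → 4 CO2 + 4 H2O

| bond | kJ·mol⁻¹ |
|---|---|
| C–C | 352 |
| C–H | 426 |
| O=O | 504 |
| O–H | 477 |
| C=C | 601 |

D(C=O) ≈ 774 kJ/mol

Let D be the C=O bond energy.
Σ(broken) = 2×352 + 8×426 + 1×601 + 6×504 = 7737
Σ(formed) = 8×D + 8×477 = 3816 + 8D
ΔH = Σ(broken) − Σ(formed) = (7737) − (3816 + 8D) = +3921 − 8D
Setting this equal to −2271 kJ gives 8D = 6192, so D = 774 kJ/mol.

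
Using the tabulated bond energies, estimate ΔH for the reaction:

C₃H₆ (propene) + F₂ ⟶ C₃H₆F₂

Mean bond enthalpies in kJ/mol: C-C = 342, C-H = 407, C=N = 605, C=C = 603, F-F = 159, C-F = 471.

ΔH ≈ −522 kJ

Bonds broken (reactants):
  C-C: 1 × 342 = 342
  C-H: 6 × 407 = 2442
  C=C: 1 × 603 = 603
  F-F: 1 × 159 = 159
  Σ(broken) = 3546 kJ
Bonds formed (products):
  C-C: 2 × 342 = 684
  C-F: 2 × 471 = 942
  C-H: 6 × 407 = 2442
  Σ(formed) = 4068 kJ
ΔH = Σ(broken) − Σ(formed) = 3546 − 4068 = −522 kJ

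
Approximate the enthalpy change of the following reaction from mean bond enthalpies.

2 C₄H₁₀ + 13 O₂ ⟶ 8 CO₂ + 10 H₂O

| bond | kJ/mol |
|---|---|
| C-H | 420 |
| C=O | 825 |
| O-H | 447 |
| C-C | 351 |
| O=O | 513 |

ΔH ≈ −4965 kJ

Bonds broken (reactants):
  C-C: 6 × 351 = 2106
  C-H: 20 × 420 = 8400
  O=O: 13 × 513 = 6669
  Σ(broken) = 17175 kJ
Bonds formed (products):
  C=O: 16 × 825 = 13200
  O-H: 20 × 447 = 8940
  Σ(formed) = 22140 kJ
ΔH = Σ(broken) − Σ(formed) = 17175 − 22140 = −4965 kJ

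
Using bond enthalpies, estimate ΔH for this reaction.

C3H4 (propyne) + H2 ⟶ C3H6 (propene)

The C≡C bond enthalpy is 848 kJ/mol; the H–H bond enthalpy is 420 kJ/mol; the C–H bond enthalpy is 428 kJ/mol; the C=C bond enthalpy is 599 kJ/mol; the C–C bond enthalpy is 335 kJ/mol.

ΔH ≈ −187 kJ

Bonds broken (reactants):
  C≡C: 1 × 848 = 848
  C–C: 1 × 335 = 335
  C–H: 4 × 428 = 1712
  H–H: 1 × 420 = 420
  Σ(broken) = 3315 kJ
Bonds formed (products):
  C–C: 1 × 335 = 335
  C–H: 6 × 428 = 2568
  C=C: 1 × 599 = 599
  Σ(formed) = 3502 kJ
ΔH = Σ(broken) − Σ(formed) = 3315 − 3502 = −187 kJ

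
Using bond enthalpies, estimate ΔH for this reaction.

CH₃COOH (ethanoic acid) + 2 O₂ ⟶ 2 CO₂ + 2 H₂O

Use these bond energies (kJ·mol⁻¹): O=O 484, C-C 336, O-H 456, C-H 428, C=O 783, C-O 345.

ΔH ≈ −784 kJ

Bonds broken (reactants):
  C-C: 1 × 336 = 336
  C-H: 3 × 428 = 1284
  C-O: 1 × 345 = 345
  C=O: 1 × 783 = 783
  O-H: 1 × 456 = 456
  O=O: 2 × 484 = 968
  Σ(broken) = 4172 kJ
Bonds formed (products):
  C=O: 4 × 783 = 3132
  O-H: 4 × 456 = 1824
  Σ(formed) = 4956 kJ
ΔH = Σ(broken) − Σ(formed) = 4172 − 4956 = −784 kJ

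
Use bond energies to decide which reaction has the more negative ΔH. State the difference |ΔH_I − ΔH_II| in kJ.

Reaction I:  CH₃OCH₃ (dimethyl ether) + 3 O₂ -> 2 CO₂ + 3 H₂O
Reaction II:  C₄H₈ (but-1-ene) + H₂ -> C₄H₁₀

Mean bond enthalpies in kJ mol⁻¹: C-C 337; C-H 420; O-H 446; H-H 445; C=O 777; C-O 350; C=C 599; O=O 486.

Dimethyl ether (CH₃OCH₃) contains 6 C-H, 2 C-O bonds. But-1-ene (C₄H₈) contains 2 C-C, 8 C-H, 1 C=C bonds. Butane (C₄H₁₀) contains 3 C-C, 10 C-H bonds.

Reaction I, by 973 kJ

Reaction I:
  Bonds broken (reactants):
    C-H: 6 × 420 = 2520
    C-O: 2 × 350 = 700
    O=O: 3 × 486 = 1458
    Σ(broken) = 4678 kJ
  Bonds formed (products):
    C=O: 4 × 777 = 3108
    O-H: 6 × 446 = 2676
    Σ(formed) = 5784 kJ
  ΔH_I = 4678 − 5784 = −1106 kJ
Reaction II:
  Bonds broken (reactants):
    C-C: 2 × 337 = 674
    C-H: 8 × 420 = 3360
    C=C: 1 × 599 = 599
    H-H: 1 × 445 = 445
    Σ(broken) = 5078 kJ
  Bonds formed (products):
    C-C: 3 × 337 = 1011
    C-H: 10 × 420 = 4200
    Σ(formed) = 5211 kJ
  ΔH_II = 5078 − 5211 = −133 kJ
ΔH_I − ΔH_II = −973 kJ, so reaction I has the more negative ΔH; |ΔH_I − ΔH_II| = 973 kJ.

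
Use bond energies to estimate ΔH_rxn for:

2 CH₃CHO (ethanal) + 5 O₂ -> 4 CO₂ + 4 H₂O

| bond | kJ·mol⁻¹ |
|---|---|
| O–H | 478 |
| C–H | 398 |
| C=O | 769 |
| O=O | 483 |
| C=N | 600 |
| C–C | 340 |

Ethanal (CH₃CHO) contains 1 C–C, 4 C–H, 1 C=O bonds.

ΔH ≈ −2159 kJ

Bonds broken (reactants):
  C–C: 2 × 340 = 680
  C–H: 8 × 398 = 3184
  C=O: 2 × 769 = 1538
  O=O: 5 × 483 = 2415
  Σ(broken) = 7817 kJ
Bonds formed (products):
  C=O: 8 × 769 = 6152
  O–H: 8 × 478 = 3824
  Σ(formed) = 9976 kJ
ΔH = Σ(broken) − Σ(formed) = 7817 − 9976 = −2159 kJ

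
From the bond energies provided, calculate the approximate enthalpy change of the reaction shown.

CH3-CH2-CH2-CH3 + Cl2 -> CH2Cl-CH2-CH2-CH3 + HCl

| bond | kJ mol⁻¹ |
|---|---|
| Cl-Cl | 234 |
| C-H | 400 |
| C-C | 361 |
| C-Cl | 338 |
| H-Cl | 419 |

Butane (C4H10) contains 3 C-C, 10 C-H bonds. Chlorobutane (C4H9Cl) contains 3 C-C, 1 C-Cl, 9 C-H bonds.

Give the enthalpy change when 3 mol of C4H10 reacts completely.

Bonds broken (reactants):
  C-C: 3 × 361 = 1083
  C-H: 10 × 400 = 4000
  Cl-Cl: 1 × 234 = 234
  Σ(broken) = 5317 kJ
Bonds formed (products):
  C-C: 3 × 361 = 1083
  C-Cl: 1 × 338 = 338
  C-H: 9 × 400 = 3600
  H-Cl: 1 × 419 = 419
  Σ(formed) = 5440 kJ
ΔH = Σ(broken) − Σ(formed) = 5317 − 5440 = −123 kJ
For 3× the reaction as written: 3 × (−123) = −369 kJ

ΔH = −369 kJ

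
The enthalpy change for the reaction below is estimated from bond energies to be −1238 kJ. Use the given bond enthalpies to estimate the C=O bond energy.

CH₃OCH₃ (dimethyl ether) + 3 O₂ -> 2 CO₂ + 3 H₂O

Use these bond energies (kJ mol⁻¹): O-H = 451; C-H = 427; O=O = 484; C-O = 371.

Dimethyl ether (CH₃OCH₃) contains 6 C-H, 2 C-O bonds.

Let D be the C=O bond energy.
Σ(broken) = 6×427 + 2×371 + 3×484 = 4756
Σ(formed) = 4×D + 6×451 = 2706 + 4D
ΔH = Σ(broken) − Σ(formed) = (4756) − (2706 + 4D) = +2050 − 4D
Setting this equal to −1238 kJ gives 4D = 3288, so D = 822 kJ/mol.

D(C=O) ≈ 822 kJ/mol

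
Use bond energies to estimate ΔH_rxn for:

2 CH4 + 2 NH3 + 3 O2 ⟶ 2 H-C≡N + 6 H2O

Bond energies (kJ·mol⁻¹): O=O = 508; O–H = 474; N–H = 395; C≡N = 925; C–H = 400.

ΔH ≈ −1244 kJ

Bonds broken (reactants):
  C–H: 8 × 400 = 3200
  N–H: 6 × 395 = 2370
  O=O: 3 × 508 = 1524
  Σ(broken) = 7094 kJ
Bonds formed (products):
  C≡N: 2 × 925 = 1850
  C–H: 2 × 400 = 800
  O–H: 12 × 474 = 5688
  Σ(formed) = 8338 kJ
ΔH = Σ(broken) − Σ(formed) = 7094 − 8338 = −1244 kJ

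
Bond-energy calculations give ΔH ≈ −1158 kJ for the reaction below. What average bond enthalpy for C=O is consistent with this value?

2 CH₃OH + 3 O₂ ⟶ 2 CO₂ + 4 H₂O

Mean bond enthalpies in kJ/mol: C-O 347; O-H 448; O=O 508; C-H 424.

D(C=O) ≈ 808 kJ/mol

Let D be the C=O bond energy.
Σ(broken) = 6×424 + 2×347 + 2×448 + 3×508 = 5658
Σ(formed) = 4×D + 8×448 = 3584 + 4D
ΔH = Σ(broken) − Σ(formed) = (5658) − (3584 + 4D) = +2074 − 4D
Setting this equal to −1158 kJ gives 4D = 3232, so D = 808 kJ/mol.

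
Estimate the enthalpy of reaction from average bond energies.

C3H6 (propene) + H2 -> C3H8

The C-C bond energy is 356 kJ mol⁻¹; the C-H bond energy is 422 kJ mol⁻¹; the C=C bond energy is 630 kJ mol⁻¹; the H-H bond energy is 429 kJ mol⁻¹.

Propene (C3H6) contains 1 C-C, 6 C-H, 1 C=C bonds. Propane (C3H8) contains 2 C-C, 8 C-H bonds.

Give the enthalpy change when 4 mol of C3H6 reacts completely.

ΔH = −564 kJ

Bonds broken (reactants):
  C-C: 1 × 356 = 356
  C-H: 6 × 422 = 2532
  C=C: 1 × 630 = 630
  H-H: 1 × 429 = 429
  Σ(broken) = 3947 kJ
Bonds formed (products):
  C-C: 2 × 356 = 712
  C-H: 8 × 422 = 3376
  Σ(formed) = 4088 kJ
ΔH = Σ(broken) − Σ(formed) = 3947 − 4088 = −141 kJ
For 4× the reaction as written: 4 × (−141) = −564 kJ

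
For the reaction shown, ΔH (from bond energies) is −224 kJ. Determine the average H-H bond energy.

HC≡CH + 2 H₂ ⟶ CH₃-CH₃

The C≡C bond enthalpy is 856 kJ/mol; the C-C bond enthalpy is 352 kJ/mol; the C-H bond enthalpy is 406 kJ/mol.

Let D be the H-H bond energy.
Σ(broken) = 1×856 + 2×406 + 2×D = 1668 + 2D
Σ(formed) = 1×352 + 6×406 = 2788
ΔH = Σ(broken) − Σ(formed) = (1668 + 2D) − (2788) = −1120 + 2D
Setting this equal to −224 kJ gives 2D = 896, so D = 448 kJ/mol.

D(H-H) ≈ 448 kJ/mol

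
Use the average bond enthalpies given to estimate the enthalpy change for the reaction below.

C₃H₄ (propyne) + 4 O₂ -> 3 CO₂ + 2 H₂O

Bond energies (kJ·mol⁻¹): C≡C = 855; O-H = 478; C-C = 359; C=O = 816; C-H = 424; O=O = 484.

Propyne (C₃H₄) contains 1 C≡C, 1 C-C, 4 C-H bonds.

Bonds broken (reactants):
  C≡C: 1 × 855 = 855
  C-C: 1 × 359 = 359
  C-H: 4 × 424 = 1696
  O=O: 4 × 484 = 1936
  Σ(broken) = 4846 kJ
Bonds formed (products):
  C=O: 6 × 816 = 4896
  O-H: 4 × 478 = 1912
  Σ(formed) = 6808 kJ
ΔH = Σ(broken) − Σ(formed) = 4846 − 6808 = −1962 kJ

ΔH ≈ −1962 kJ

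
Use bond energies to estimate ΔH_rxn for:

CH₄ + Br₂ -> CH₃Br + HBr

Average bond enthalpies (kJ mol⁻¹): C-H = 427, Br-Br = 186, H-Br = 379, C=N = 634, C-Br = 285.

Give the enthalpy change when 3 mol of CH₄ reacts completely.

ΔH = −153 kJ

Bonds broken (reactants):
  Br-Br: 1 × 186 = 186
  C-H: 4 × 427 = 1708
  Σ(broken) = 1894 kJ
Bonds formed (products):
  C-Br: 1 × 285 = 285
  C-H: 3 × 427 = 1281
  H-Br: 1 × 379 = 379
  Σ(formed) = 1945 kJ
ΔH = Σ(broken) − Σ(formed) = 1894 − 1945 = −51 kJ
For 3× the reaction as written: 3 × (−51) = −153 kJ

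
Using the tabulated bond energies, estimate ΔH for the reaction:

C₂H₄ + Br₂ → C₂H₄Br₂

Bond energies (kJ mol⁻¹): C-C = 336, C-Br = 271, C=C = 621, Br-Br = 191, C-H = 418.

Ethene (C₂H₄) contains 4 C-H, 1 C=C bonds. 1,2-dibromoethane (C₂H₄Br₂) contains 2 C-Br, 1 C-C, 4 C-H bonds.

Bonds broken (reactants):
  Br-Br: 1 × 191 = 191
  C-H: 4 × 418 = 1672
  C=C: 1 × 621 = 621
  Σ(broken) = 2484 kJ
Bonds formed (products):
  C-Br: 2 × 271 = 542
  C-C: 1 × 336 = 336
  C-H: 4 × 418 = 1672
  Σ(formed) = 2550 kJ
ΔH = Σ(broken) − Σ(formed) = 2484 − 2550 = −66 kJ

ΔH ≈ −66 kJ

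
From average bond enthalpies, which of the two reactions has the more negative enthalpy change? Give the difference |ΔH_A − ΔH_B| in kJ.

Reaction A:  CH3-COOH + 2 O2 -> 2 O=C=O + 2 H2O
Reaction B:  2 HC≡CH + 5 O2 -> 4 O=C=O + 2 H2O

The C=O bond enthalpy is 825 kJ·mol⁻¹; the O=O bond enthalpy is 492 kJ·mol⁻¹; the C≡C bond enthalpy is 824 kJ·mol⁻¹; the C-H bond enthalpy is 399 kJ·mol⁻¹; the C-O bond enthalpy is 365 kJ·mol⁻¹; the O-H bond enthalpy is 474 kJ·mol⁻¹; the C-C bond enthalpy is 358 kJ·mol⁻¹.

Reaction B, by 1799 kJ

Reaction A:
  Bonds broken (reactants):
    C-C: 1 × 358 = 358
    C-H: 3 × 399 = 1197
    C-O: 1 × 365 = 365
    C=O: 1 × 825 = 825
    O-H: 1 × 474 = 474
    O=O: 2 × 492 = 984
    Σ(broken) = 4203 kJ
  Bonds formed (products):
    C=O: 4 × 825 = 3300
    O-H: 4 × 474 = 1896
    Σ(formed) = 5196 kJ
  ΔH_A = 4203 − 5196 = −993 kJ
Reaction B:
  Bonds broken (reactants):
    C≡C: 2 × 824 = 1648
    C-H: 4 × 399 = 1596
    O=O: 5 × 492 = 2460
    Σ(broken) = 5704 kJ
  Bonds formed (products):
    C=O: 8 × 825 = 6600
    O-H: 4 × 474 = 1896
    Σ(formed) = 8496 kJ
  ΔH_B = 5704 − 8496 = −2792 kJ
ΔH_A − ΔH_B = +1799 kJ, so reaction B has the more negative ΔH; |ΔH_A − ΔH_B| = 1799 kJ.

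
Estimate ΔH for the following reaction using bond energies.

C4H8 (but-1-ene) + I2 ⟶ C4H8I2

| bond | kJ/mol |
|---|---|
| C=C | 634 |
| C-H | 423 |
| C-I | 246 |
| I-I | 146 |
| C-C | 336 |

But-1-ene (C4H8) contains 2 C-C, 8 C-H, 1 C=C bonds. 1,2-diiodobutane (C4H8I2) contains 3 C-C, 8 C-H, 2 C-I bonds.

Bonds broken (reactants):
  C-C: 2 × 336 = 672
  C-H: 8 × 423 = 3384
  C=C: 1 × 634 = 634
  I-I: 1 × 146 = 146
  Σ(broken) = 4836 kJ
Bonds formed (products):
  C-C: 3 × 336 = 1008
  C-H: 8 × 423 = 3384
  C-I: 2 × 246 = 492
  Σ(formed) = 4884 kJ
ΔH = Σ(broken) − Σ(formed) = 4836 − 4884 = −48 kJ

ΔH ≈ −48 kJ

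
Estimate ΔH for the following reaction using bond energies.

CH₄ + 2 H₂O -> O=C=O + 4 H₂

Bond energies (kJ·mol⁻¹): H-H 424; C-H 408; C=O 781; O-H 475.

ΔH ≈ +274 kJ

Bonds broken (reactants):
  C-H: 4 × 408 = 1632
  O-H: 4 × 475 = 1900
  Σ(broken) = 3532 kJ
Bonds formed (products):
  C=O: 2 × 781 = 1562
  H-H: 4 × 424 = 1696
  Σ(formed) = 3258 kJ
ΔH = Σ(broken) − Σ(formed) = 3532 − 3258 = +274 kJ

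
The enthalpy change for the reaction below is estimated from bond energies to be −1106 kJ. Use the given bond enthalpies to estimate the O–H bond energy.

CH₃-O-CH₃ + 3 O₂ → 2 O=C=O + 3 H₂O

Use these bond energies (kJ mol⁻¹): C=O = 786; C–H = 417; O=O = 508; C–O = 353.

D(O–H) ≈ 449 kJ/mol

Let D be the O–H bond energy.
Σ(broken) = 6×417 + 2×353 + 3×508 = 4732
Σ(formed) = 4×786 + 6×D = 3144 + 6D
ΔH = Σ(broken) − Σ(formed) = (4732) − (3144 + 6D) = +1588 − 6D
Setting this equal to −1106 kJ gives 6D = 2694, so D = 449 kJ/mol.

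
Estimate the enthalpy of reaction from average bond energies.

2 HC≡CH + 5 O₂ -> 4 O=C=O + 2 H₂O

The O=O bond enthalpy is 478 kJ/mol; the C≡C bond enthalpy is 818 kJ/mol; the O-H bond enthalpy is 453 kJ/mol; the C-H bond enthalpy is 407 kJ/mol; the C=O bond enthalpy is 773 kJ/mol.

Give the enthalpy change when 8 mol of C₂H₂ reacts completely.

Bonds broken (reactants):
  C≡C: 2 × 818 = 1636
  C-H: 4 × 407 = 1628
  O=O: 5 × 478 = 2390
  Σ(broken) = 5654 kJ
Bonds formed (products):
  C=O: 8 × 773 = 6184
  O-H: 4 × 453 = 1812
  Σ(formed) = 7996 kJ
ΔH = Σ(broken) − Σ(formed) = 5654 − 7996 = −2342 kJ
For 4× the reaction as written: 4 × (−2342) = −9368 kJ

ΔH = −9368 kJ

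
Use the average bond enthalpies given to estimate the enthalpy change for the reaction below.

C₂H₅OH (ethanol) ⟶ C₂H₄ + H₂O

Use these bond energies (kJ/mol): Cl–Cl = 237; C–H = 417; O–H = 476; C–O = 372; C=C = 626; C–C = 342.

Bonds broken (reactants):
  C–C: 1 × 342 = 342
  C–H: 5 × 417 = 2085
  C–O: 1 × 372 = 372
  O–H: 1 × 476 = 476
  Σ(broken) = 3275 kJ
Bonds formed (products):
  C–H: 4 × 417 = 1668
  C=C: 1 × 626 = 626
  O–H: 2 × 476 = 952
  Σ(formed) = 3246 kJ
ΔH = Σ(broken) − Σ(formed) = 3275 − 3246 = +29 kJ

ΔH ≈ +29 kJ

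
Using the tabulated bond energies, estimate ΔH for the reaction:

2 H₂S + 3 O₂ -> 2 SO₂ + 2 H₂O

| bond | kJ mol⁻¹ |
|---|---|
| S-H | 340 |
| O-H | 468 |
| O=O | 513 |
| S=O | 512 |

Bonds broken (reactants):
  O=O: 3 × 513 = 1539
  S-H: 4 × 340 = 1360
  Σ(broken) = 2899 kJ
Bonds formed (products):
  O-H: 4 × 468 = 1872
  S=O: 4 × 512 = 2048
  Σ(formed) = 3920 kJ
ΔH = Σ(broken) − Σ(formed) = 2899 − 3920 = −1021 kJ

ΔH ≈ −1021 kJ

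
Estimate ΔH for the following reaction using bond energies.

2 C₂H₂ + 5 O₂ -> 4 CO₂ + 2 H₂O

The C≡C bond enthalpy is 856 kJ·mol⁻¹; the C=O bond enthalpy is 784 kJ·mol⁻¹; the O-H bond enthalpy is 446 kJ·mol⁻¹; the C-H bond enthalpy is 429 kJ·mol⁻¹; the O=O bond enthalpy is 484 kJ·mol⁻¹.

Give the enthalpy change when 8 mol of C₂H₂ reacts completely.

Bonds broken (reactants):
  C≡C: 2 × 856 = 1712
  C-H: 4 × 429 = 1716
  O=O: 5 × 484 = 2420
  Σ(broken) = 5848 kJ
Bonds formed (products):
  C=O: 8 × 784 = 6272
  O-H: 4 × 446 = 1784
  Σ(formed) = 8056 kJ
ΔH = Σ(broken) − Σ(formed) = 5848 − 8056 = −2208 kJ
For 4× the reaction as written: 4 × (−2208) = −8832 kJ

ΔH = −8832 kJ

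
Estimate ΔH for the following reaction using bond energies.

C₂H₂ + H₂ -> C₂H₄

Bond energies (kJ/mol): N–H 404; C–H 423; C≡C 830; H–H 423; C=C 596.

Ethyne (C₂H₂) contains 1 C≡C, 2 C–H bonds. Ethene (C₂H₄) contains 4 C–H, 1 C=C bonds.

Bonds broken (reactants):
  C≡C: 1 × 830 = 830
  C–H: 2 × 423 = 846
  H–H: 1 × 423 = 423
  Σ(broken) = 2099 kJ
Bonds formed (products):
  C–H: 4 × 423 = 1692
  C=C: 1 × 596 = 596
  Σ(formed) = 2288 kJ
ΔH = Σ(broken) − Σ(formed) = 2099 − 2288 = −189 kJ

ΔH ≈ −189 kJ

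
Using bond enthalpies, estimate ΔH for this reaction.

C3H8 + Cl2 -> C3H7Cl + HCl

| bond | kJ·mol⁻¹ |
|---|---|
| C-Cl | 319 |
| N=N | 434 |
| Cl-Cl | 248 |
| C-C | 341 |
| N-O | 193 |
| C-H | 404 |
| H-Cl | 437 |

ΔH ≈ −104 kJ

Bonds broken (reactants):
  C-C: 2 × 341 = 682
  C-H: 8 × 404 = 3232
  Cl-Cl: 1 × 248 = 248
  Σ(broken) = 4162 kJ
Bonds formed (products):
  C-C: 2 × 341 = 682
  C-Cl: 1 × 319 = 319
  C-H: 7 × 404 = 2828
  H-Cl: 1 × 437 = 437
  Σ(formed) = 4266 kJ
ΔH = Σ(broken) − Σ(formed) = 4162 − 4266 = −104 kJ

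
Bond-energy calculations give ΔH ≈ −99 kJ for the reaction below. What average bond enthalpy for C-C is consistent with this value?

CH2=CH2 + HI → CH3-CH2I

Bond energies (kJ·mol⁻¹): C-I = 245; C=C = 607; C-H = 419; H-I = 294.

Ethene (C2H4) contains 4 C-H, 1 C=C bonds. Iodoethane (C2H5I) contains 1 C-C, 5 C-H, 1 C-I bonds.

D(C-C) ≈ 336 kJ/mol

Let D be the C-C bond energy.
Σ(broken) = 4×419 + 1×607 + 1×294 = 2577
Σ(formed) = 1×D + 5×419 + 1×245 = 2340 + D
ΔH = Σ(broken) − Σ(formed) = (2577) − (2340 + D) = +237 − D
Setting this equal to −99 kJ gives D = 336 kJ/mol.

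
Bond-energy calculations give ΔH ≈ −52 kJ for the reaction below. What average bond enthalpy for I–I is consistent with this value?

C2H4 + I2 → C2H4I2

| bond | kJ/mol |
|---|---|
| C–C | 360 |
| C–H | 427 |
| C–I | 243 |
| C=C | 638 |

D(I–I) ≈ 156 kJ/mol

Let D be the I–I bond energy.
Σ(broken) = 4×427 + 1×638 + 1×D = 2346 + D
Σ(formed) = 1×360 + 4×427 + 2×243 = 2554
ΔH = Σ(broken) − Σ(formed) = (2346 + D) − (2554) = −208 + D
Setting this equal to −52 kJ gives D = 156 kJ/mol.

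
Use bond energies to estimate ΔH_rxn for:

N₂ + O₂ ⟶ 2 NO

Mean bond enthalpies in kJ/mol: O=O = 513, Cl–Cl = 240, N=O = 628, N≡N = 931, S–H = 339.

ΔH ≈ +188 kJ

Bonds broken (reactants):
  N≡N: 1 × 931 = 931
  O=O: 1 × 513 = 513
  Σ(broken) = 1444 kJ
Bonds formed (products):
  N=O: 2 × 628 = 1256
  Σ(formed) = 1256 kJ
ΔH = Σ(broken) − Σ(formed) = 1444 − 1256 = +188 kJ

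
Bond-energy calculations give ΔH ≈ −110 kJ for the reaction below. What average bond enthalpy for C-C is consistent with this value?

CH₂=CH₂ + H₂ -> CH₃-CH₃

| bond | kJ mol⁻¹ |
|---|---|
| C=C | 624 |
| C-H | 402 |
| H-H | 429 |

D(C-C) ≈ 359 kJ/mol

Let D be the C-C bond energy.
Σ(broken) = 4×402 + 1×624 + 1×429 = 2661
Σ(formed) = 1×D + 6×402 = 2412 + D
ΔH = Σ(broken) − Σ(formed) = (2661) − (2412 + D) = +249 − D
Setting this equal to −110 kJ gives D = 359 kJ/mol.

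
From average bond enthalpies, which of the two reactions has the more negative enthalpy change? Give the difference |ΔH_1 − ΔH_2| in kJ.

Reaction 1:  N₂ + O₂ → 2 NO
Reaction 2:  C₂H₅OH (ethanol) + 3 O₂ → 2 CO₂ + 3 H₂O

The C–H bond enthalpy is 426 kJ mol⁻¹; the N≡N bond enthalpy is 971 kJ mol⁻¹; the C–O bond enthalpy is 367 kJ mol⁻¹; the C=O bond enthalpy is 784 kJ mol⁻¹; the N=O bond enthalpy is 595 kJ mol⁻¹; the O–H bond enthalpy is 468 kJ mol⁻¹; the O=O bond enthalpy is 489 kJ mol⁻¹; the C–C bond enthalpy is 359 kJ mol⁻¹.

Reaction 2, by 1423 kJ

Reaction 1:
  Bonds broken (reactants):
    N≡N: 1 × 971 = 971
    O=O: 1 × 489 = 489
    Σ(broken) = 1460 kJ
  Bonds formed (products):
    N=O: 2 × 595 = 1190
    Σ(formed) = 1190 kJ
  ΔH_1 = 1460 − 1190 = +270 kJ
Reaction 2:
  Bonds broken (reactants):
    C–C: 1 × 359 = 359
    C–H: 5 × 426 = 2130
    C–O: 1 × 367 = 367
    O–H: 1 × 468 = 468
    O=O: 3 × 489 = 1467
    Σ(broken) = 4791 kJ
  Bonds formed (products):
    C=O: 4 × 784 = 3136
    O–H: 6 × 468 = 2808
    Σ(formed) = 5944 kJ
  ΔH_2 = 4791 − 5944 = −1153 kJ
ΔH_1 − ΔH_2 = +1423 kJ, so reaction 2 has the more negative ΔH; |ΔH_1 − ΔH_2| = 1423 kJ.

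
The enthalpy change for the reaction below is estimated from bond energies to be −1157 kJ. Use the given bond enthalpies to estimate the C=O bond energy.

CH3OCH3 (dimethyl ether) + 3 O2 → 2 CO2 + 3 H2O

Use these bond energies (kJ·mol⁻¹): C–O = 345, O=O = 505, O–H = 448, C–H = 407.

D(C=O) ≈ 779 kJ/mol

Let D be the C=O bond energy.
Σ(broken) = 6×407 + 2×345 + 3×505 = 4647
Σ(formed) = 4×D + 6×448 = 2688 + 4D
ΔH = Σ(broken) − Σ(formed) = (4647) − (2688 + 4D) = +1959 − 4D
Setting this equal to −1157 kJ gives 4D = 3116, so D = 779 kJ/mol.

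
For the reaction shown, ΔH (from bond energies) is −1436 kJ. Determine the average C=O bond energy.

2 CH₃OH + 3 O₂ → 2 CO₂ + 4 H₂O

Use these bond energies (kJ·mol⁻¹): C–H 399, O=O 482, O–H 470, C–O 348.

Let D be the C=O bond energy.
Σ(broken) = 6×399 + 2×348 + 2×470 + 3×482 = 5476
Σ(formed) = 4×D + 8×470 = 3760 + 4D
ΔH = Σ(broken) − Σ(formed) = (5476) − (3760 + 4D) = +1716 − 4D
Setting this equal to −1436 kJ gives 4D = 3152, so D = 788 kJ/mol.

D(C=O) ≈ 788 kJ/mol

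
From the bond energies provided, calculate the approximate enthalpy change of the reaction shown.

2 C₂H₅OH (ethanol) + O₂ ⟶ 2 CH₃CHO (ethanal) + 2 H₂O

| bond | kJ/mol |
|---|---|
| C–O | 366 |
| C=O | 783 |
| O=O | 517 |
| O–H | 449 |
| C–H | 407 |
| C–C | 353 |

ΔH ≈ −401 kJ

Bonds broken (reactants):
  C–C: 2 × 353 = 706
  C–H: 10 × 407 = 4070
  C–O: 2 × 366 = 732
  O–H: 2 × 449 = 898
  O=O: 1 × 517 = 517
  Σ(broken) = 6923 kJ
Bonds formed (products):
  C–C: 2 × 353 = 706
  C–H: 8 × 407 = 3256
  C=O: 2 × 783 = 1566
  O–H: 4 × 449 = 1796
  Σ(formed) = 7324 kJ
ΔH = Σ(broken) − Σ(formed) = 6923 − 7324 = −401 kJ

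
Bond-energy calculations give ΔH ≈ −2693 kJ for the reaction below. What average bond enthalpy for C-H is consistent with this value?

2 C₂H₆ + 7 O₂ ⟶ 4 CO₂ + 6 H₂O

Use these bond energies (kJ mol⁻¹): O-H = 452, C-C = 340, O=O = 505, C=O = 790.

Let D be the C-H bond energy.
Σ(broken) = 2×340 + 12×D + 7×505 = 4215 + 12D
Σ(formed) = 8×790 + 12×452 = 11744
ΔH = Σ(broken) − Σ(formed) = (4215 + 12D) − (11744) = −7529 + 12D
Setting this equal to −2693 kJ gives 12D = 4836, so D = 403 kJ/mol.

D(C-H) ≈ 403 kJ/mol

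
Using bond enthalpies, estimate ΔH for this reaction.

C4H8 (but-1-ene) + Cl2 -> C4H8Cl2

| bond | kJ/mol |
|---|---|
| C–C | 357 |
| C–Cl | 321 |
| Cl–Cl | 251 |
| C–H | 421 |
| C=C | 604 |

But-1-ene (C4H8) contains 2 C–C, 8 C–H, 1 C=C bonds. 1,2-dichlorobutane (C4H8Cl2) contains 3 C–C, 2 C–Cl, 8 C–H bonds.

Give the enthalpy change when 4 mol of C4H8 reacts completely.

Bonds broken (reactants):
  C–C: 2 × 357 = 714
  C–H: 8 × 421 = 3368
  C=C: 1 × 604 = 604
  Cl–Cl: 1 × 251 = 251
  Σ(broken) = 4937 kJ
Bonds formed (products):
  C–C: 3 × 357 = 1071
  C–Cl: 2 × 321 = 642
  C–H: 8 × 421 = 3368
  Σ(formed) = 5081 kJ
ΔH = Σ(broken) − Σ(formed) = 4937 − 5081 = −144 kJ
For 4× the reaction as written: 4 × (−144) = −576 kJ

ΔH = −576 kJ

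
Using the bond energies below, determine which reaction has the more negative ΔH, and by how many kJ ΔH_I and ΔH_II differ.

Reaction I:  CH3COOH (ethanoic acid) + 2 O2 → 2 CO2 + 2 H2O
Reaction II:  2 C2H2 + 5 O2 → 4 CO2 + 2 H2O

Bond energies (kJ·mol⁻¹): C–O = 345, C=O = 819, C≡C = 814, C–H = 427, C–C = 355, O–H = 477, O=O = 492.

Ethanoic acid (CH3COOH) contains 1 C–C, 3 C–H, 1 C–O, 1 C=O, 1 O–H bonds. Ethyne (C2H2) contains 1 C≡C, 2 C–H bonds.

Reaction I:
  Bonds broken (reactants):
    C–C: 1 × 355 = 355
    C–H: 3 × 427 = 1281
    C–O: 1 × 345 = 345
    C=O: 1 × 819 = 819
    O–H: 1 × 477 = 477
    O=O: 2 × 492 = 984
    Σ(broken) = 4261 kJ
  Bonds formed (products):
    C=O: 4 × 819 = 3276
    O–H: 4 × 477 = 1908
    Σ(formed) = 5184 kJ
  ΔH_I = 4261 − 5184 = −923 kJ
Reaction II:
  Bonds broken (reactants):
    C≡C: 2 × 814 = 1628
    C–H: 4 × 427 = 1708
    O=O: 5 × 492 = 2460
    Σ(broken) = 5796 kJ
  Bonds formed (products):
    C=O: 8 × 819 = 6552
    O–H: 4 × 477 = 1908
    Σ(formed) = 8460 kJ
  ΔH_II = 5796 − 8460 = −2664 kJ
ΔH_I − ΔH_II = +1741 kJ, so reaction II has the more negative ΔH; |ΔH_I − ΔH_II| = 1741 kJ.

Reaction II, by 1741 kJ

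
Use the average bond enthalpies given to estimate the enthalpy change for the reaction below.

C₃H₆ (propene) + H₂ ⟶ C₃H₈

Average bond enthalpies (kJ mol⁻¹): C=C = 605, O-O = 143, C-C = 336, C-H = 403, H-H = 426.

Bonds broken (reactants):
  C-C: 1 × 336 = 336
  C-H: 6 × 403 = 2418
  C=C: 1 × 605 = 605
  H-H: 1 × 426 = 426
  Σ(broken) = 3785 kJ
Bonds formed (products):
  C-C: 2 × 336 = 672
  C-H: 8 × 403 = 3224
  Σ(formed) = 3896 kJ
ΔH = Σ(broken) − Σ(formed) = 3785 − 3896 = −111 kJ

ΔH ≈ −111 kJ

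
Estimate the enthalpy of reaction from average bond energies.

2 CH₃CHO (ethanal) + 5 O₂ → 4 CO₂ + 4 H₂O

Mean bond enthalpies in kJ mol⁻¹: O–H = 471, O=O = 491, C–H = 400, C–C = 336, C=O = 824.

ΔH ≈ −2385 kJ

Bonds broken (reactants):
  C–C: 2 × 336 = 672
  C–H: 8 × 400 = 3200
  C=O: 2 × 824 = 1648
  O=O: 5 × 491 = 2455
  Σ(broken) = 7975 kJ
Bonds formed (products):
  C=O: 8 × 824 = 6592
  O–H: 8 × 471 = 3768
  Σ(formed) = 10360 kJ
ΔH = Σ(broken) − Σ(formed) = 7975 − 10360 = −2385 kJ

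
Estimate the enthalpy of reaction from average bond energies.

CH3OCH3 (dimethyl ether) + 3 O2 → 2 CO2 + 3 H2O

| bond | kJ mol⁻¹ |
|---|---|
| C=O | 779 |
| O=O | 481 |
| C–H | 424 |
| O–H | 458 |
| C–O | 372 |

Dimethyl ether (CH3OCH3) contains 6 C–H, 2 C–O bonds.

Bonds broken (reactants):
  C–H: 6 × 424 = 2544
  C–O: 2 × 372 = 744
  O=O: 3 × 481 = 1443
  Σ(broken) = 4731 kJ
Bonds formed (products):
  C=O: 4 × 779 = 3116
  O–H: 6 × 458 = 2748
  Σ(formed) = 5864 kJ
ΔH = Σ(broken) − Σ(formed) = 4731 − 5864 = −1133 kJ

ΔH ≈ −1133 kJ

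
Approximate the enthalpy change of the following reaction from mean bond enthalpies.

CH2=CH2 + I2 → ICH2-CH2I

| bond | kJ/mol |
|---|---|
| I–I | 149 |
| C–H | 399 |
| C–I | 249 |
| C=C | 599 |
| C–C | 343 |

ΔH ≈ −93 kJ

Bonds broken (reactants):
  C–H: 4 × 399 = 1596
  C=C: 1 × 599 = 599
  I–I: 1 × 149 = 149
  Σ(broken) = 2344 kJ
Bonds formed (products):
  C–C: 1 × 343 = 343
  C–H: 4 × 399 = 1596
  C–I: 2 × 249 = 498
  Σ(formed) = 2437 kJ
ΔH = Σ(broken) − Σ(formed) = 2344 − 2437 = −93 kJ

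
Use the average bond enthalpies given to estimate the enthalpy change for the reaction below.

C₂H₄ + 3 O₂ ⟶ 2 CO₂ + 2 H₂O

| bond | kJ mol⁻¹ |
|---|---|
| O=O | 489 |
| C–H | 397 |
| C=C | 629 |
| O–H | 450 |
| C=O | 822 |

Bonds broken (reactants):
  C–H: 4 × 397 = 1588
  C=C: 1 × 629 = 629
  O=O: 3 × 489 = 1467
  Σ(broken) = 3684 kJ
Bonds formed (products):
  C=O: 4 × 822 = 3288
  O–H: 4 × 450 = 1800
  Σ(formed) = 5088 kJ
ΔH = Σ(broken) − Σ(formed) = 3684 − 5088 = −1404 kJ

ΔH ≈ −1404 kJ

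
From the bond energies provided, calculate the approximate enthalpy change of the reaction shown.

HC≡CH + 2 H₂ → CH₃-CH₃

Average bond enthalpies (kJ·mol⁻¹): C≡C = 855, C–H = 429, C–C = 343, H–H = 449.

ΔH ≈ −306 kJ

Bonds broken (reactants):
  C≡C: 1 × 855 = 855
  C–H: 2 × 429 = 858
  H–H: 2 × 449 = 898
  Σ(broken) = 2611 kJ
Bonds formed (products):
  C–C: 1 × 343 = 343
  C–H: 6 × 429 = 2574
  Σ(formed) = 2917 kJ
ΔH = Σ(broken) − Σ(formed) = 2611 − 2917 = −306 kJ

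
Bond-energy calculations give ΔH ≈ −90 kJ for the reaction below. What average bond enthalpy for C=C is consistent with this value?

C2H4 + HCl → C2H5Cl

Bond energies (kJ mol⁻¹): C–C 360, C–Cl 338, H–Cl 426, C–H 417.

D(C=C) ≈ 599 kJ/mol

Let D be the C=C bond energy.
Σ(broken) = 4×417 + 1×D + 1×426 = 2094 + D
Σ(formed) = 1×360 + 1×338 + 5×417 = 2783
ΔH = Σ(broken) − Σ(formed) = (2094 + D) − (2783) = −689 + D
Setting this equal to −90 kJ gives D = 599 kJ/mol.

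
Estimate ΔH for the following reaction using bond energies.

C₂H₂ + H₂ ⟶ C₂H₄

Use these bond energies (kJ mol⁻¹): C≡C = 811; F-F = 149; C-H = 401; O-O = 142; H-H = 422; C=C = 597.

ΔH ≈ −166 kJ

Bonds broken (reactants):
  C≡C: 1 × 811 = 811
  C-H: 2 × 401 = 802
  H-H: 1 × 422 = 422
  Σ(broken) = 2035 kJ
Bonds formed (products):
  C-H: 4 × 401 = 1604
  C=C: 1 × 597 = 597
  Σ(formed) = 2201 kJ
ΔH = Σ(broken) − Σ(formed) = 2035 − 2201 = −166 kJ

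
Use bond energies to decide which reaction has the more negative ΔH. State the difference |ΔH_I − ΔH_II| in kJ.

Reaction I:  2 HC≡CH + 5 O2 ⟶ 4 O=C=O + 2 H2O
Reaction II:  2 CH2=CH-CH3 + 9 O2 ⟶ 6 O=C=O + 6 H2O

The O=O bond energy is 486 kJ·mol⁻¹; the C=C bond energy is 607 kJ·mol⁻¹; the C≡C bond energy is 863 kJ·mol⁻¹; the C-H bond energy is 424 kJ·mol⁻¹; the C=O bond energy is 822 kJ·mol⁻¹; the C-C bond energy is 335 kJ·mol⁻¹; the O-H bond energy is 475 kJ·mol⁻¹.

Reaction II, by 1594 kJ

Reaction I:
  Bonds broken (reactants):
    C≡C: 2 × 863 = 1726
    C-H: 4 × 424 = 1696
    O=O: 5 × 486 = 2430
    Σ(broken) = 5852 kJ
  Bonds formed (products):
    C=O: 8 × 822 = 6576
    O-H: 4 × 475 = 1900
    Σ(formed) = 8476 kJ
  ΔH_I = 5852 − 8476 = −2624 kJ
Reaction II:
  Bonds broken (reactants):
    C-C: 2 × 335 = 670
    C-H: 12 × 424 = 5088
    C=C: 2 × 607 = 1214
    O=O: 9 × 486 = 4374
    Σ(broken) = 11346 kJ
  Bonds formed (products):
    C=O: 12 × 822 = 9864
    O-H: 12 × 475 = 5700
    Σ(formed) = 15564 kJ
  ΔH_II = 11346 − 15564 = −4218 kJ
ΔH_I − ΔH_II = +1594 kJ, so reaction II has the more negative ΔH; |ΔH_I − ΔH_II| = 1594 kJ.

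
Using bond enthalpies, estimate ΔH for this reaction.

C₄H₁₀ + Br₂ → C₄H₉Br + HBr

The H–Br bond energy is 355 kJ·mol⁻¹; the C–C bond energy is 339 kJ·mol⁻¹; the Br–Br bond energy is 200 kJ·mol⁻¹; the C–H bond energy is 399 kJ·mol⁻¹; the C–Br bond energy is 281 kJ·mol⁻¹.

Bonds broken (reactants):
  Br–Br: 1 × 200 = 200
  C–C: 3 × 339 = 1017
  C–H: 10 × 399 = 3990
  Σ(broken) = 5207 kJ
Bonds formed (products):
  C–Br: 1 × 281 = 281
  C–C: 3 × 339 = 1017
  C–H: 9 × 399 = 3591
  H–Br: 1 × 355 = 355
  Σ(formed) = 5244 kJ
ΔH = Σ(broken) − Σ(formed) = 5207 − 5244 = −37 kJ

ΔH ≈ −37 kJ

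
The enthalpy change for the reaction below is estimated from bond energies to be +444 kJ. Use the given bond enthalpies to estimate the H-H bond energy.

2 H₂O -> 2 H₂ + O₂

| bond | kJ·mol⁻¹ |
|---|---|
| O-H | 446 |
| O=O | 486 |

D(H-H) ≈ 427 kJ/mol

Let D be the H-H bond energy.
Σ(broken) = 4×446 = 1784
Σ(formed) = 2×D + 1×486 = 486 + 2D
ΔH = Σ(broken) − Σ(formed) = (1784) − (486 + 2D) = +1298 − 2D
Setting this equal to +444 kJ gives 2D = 854, so D = 427 kJ/mol.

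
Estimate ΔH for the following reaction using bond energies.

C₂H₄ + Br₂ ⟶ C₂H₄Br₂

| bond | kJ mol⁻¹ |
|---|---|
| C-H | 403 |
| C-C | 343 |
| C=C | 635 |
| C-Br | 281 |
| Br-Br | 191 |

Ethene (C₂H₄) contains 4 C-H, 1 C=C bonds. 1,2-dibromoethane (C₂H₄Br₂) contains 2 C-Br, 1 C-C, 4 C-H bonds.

Bonds broken (reactants):
  Br-Br: 1 × 191 = 191
  C-H: 4 × 403 = 1612
  C=C: 1 × 635 = 635
  Σ(broken) = 2438 kJ
Bonds formed (products):
  C-Br: 2 × 281 = 562
  C-C: 1 × 343 = 343
  C-H: 4 × 403 = 1612
  Σ(formed) = 2517 kJ
ΔH = Σ(broken) − Σ(formed) = 2438 − 2517 = −79 kJ

ΔH ≈ −79 kJ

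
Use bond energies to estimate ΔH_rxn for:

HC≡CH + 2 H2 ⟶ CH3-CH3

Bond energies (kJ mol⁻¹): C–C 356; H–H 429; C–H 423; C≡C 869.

Bonds broken (reactants):
  C≡C: 1 × 869 = 869
  C–H: 2 × 423 = 846
  H–H: 2 × 429 = 858
  Σ(broken) = 2573 kJ
Bonds formed (products):
  C–C: 1 × 356 = 356
  C–H: 6 × 423 = 2538
  Σ(formed) = 2894 kJ
ΔH = Σ(broken) − Σ(formed) = 2573 − 2894 = −321 kJ

ΔH ≈ −321 kJ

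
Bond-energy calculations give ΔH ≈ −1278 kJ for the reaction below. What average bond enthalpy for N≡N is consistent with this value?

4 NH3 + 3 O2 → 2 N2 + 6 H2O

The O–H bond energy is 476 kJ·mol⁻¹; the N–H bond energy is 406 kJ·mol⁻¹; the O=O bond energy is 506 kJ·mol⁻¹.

Let D be the N≡N bond energy.
Σ(broken) = 12×406 + 3×506 = 6390
Σ(formed) = 2×D + 12×476 = 5712 + 2D
ΔH = Σ(broken) − Σ(formed) = (6390) − (5712 + 2D) = +678 − 2D
Setting this equal to −1278 kJ gives 2D = 1956, so D = 978 kJ/mol.

D(N≡N) ≈ 978 kJ/mol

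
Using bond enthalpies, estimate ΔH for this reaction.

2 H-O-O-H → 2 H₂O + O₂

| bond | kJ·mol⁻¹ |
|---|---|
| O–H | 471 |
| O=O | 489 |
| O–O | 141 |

ΔH ≈ −207 kJ

Bonds broken (reactants):
  O–H: 4 × 471 = 1884
  O–O: 2 × 141 = 282
  Σ(broken) = 2166 kJ
Bonds formed (products):
  O–H: 4 × 471 = 1884
  O=O: 1 × 489 = 489
  Σ(formed) = 2373 kJ
ΔH = Σ(broken) − Σ(formed) = 2166 − 2373 = −207 kJ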